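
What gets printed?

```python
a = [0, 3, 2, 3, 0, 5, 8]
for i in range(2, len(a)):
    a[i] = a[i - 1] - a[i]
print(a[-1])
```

-15

i=2: a[2] = 3-2 = 1 → [0, 3, 1, 3, 0, 5, 8]
i=3: a[3] = 1-3 = -2 → [0, 3, 1, -2, 0, 5, 8]
i=4: a[4] = (-2)-0 = -2 → [0, 3, 1, -2, -2, 5, 8]
i=5: a[5] = (-2)-5 = -7 → [0, 3, 1, -2, -2, -7, 8]
i=6: a[6] = (-7)-8 = -15 → [0, 3, 1, -2, -2, -7, -15]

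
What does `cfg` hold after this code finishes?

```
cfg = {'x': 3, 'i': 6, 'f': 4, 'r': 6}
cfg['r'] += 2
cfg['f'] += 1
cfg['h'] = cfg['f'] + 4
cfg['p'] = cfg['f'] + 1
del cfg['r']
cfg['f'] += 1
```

{'x': 3, 'i': 6, 'f': 6, 'h': 9, 'p': 6}

cfg['r'] = 6+2 = 8 → {'x': 3, 'i': 6, 'f': 4, 'r': 8}
cfg['f'] = 4+1 = 5 → {'x': 3, 'i': 6, 'f': 5, 'r': 8}
cfg['h'] = cfg['f']+4 = 9 → {'x': 3, 'i': 6, 'f': 5, 'r': 8, 'h': 9}
cfg['p'] = cfg['f']+1 = 6 → {'x': 3, 'i': 6, 'f': 5, 'r': 8, 'h': 9, 'p': 6}
del 'r' → {'x': 3, 'i': 6, 'f': 5, 'h': 9, 'p': 6}
cfg['f'] = 5+1 = 6 → {'x': 3, 'i': 6, 'f': 6, 'h': 9, 'p': 6}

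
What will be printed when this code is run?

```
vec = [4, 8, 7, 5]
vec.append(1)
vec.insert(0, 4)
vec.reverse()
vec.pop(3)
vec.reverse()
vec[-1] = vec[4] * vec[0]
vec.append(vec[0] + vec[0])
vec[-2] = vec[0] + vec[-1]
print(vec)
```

[4, 4, 7, 5, 12, 8]

append 1 → [4, 8, 7, 5, 1]
insert 4 at 0 → [4, 4, 8, 7, 5, 1]
reverse → [1, 5, 7, 8, 4, 4]
pop(3) removes 8 → [1, 5, 7, 4, 4]
reverse → [4, 4, 7, 5, 1]
vec[-1] = vec[4]*vec[0] = 1*4 = 4 → [4, 4, 7, 5, 4]
append vec[0]+vec[0] = 4+4 = 8 → [4, 4, 7, 5, 4, 8]
vec[-2] = vec[0]+vec[-1] = 4+8 = 12 → [4, 4, 7, 5, 12, 8]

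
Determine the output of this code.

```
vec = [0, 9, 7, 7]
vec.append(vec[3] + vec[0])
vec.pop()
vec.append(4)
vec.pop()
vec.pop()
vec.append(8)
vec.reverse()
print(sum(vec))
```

24

append vec[3]+vec[0] = 7+0 = 7 → [0, 9, 7, 7, 7]
pop() removes 7 → [0, 9, 7, 7]
append 4 → [0, 9, 7, 7, 4]
pop() removes 4 → [0, 9, 7, 7]
pop() removes 7 → [0, 9, 7]
append 8 → [0, 9, 7, 8]
reverse → [8, 7, 9, 0]
sum = 24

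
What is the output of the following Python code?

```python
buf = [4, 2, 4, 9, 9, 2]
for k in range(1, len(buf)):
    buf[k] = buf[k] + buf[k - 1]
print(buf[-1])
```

30

k=1: buf[1] = 2+4 = 6 → [4, 6, 4, 9, 9, 2]
k=2: buf[2] = 4+6 = 10 → [4, 6, 10, 9, 9, 2]
k=3: buf[3] = 9+10 = 19 → [4, 6, 10, 19, 9, 2]
k=4: buf[4] = 9+19 = 28 → [4, 6, 10, 19, 28, 2]
k=5: buf[5] = 2+28 = 30 → [4, 6, 10, 19, 28, 30]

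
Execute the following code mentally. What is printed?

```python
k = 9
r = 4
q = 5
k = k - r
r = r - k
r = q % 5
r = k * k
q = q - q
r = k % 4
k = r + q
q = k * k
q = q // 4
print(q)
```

0

k = 9-4 = 5
r = 4-5 = -1
r = 5%5 = 0
r = 5*5 = 25
q = 5-5 = 0
r = 5%4 = 1
k = 1+0 = 1
q = 1*1 = 1
q = 1//4 = 0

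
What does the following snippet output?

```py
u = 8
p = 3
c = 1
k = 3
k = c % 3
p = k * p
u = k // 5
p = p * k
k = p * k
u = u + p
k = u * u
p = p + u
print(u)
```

3

k = 1%3 = 1
p = 1*3 = 3
u = 1//5 = 0
p = 3*1 = 3
k = 3*1 = 3
u = 0+3 = 3
k = 3*3 = 9
p = 3+3 = 6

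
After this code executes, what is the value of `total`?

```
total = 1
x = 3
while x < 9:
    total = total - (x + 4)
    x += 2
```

-26

x=3: total = 1-7 = -6
x=5: total = (-6)-9 = -15
x=7: total = (-15)-11 = -26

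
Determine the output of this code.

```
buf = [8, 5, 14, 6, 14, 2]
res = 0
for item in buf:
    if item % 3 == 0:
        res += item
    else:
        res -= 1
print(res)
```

item=8: not %3==0, res = 0-1 = -1
item=5: not %3==0, res = (-1)-1 = -2
item=14: not %3==0, res = (-2)-1 = -3
item=6: %3==0, res = (-3)+6 = 3
item=14: not %3==0, res = 3-1 = 2
item=2: not %3==0, res = 2-1 = 1

1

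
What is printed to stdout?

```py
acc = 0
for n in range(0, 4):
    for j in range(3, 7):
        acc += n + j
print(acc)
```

n=0,j=3: acc = 0+3 = 3
n=0,j=4: acc = 3+4 = 7
n=0,j=5: acc = 7+5 = 12
n=0,j=6: acc = 12+6 = 18
n=1,j=3: acc = 18+4 = 22
n=1,j=4: acc = 22+5 = 27
n=1,j=5: acc = 27+6 = 33
n=1,j=6: acc = 33+7 = 40
n=2,j=3: acc = 40+5 = 45
n=2,j=4: acc = 45+6 = 51
n=2,j=5: acc = 51+7 = 58
n=2,j=6: acc = 58+8 = 66
n=3,j=3: acc = 66+6 = 72
n=3,j=4: acc = 72+7 = 79
n=3,j=5: acc = 79+8 = 87
n=3,j=6: acc = 87+9 = 96

96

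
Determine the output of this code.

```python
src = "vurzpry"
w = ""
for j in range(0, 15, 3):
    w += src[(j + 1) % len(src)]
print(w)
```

j=0: add src[1]='u' → 'u'
j=3: add src[4]='p' → 'up'
j=6: add src[0]='v' → 'upv'
j=9: add src[3]='z' → 'upvz'
j=12: add src[6]='y' → 'upvzy'

upvzy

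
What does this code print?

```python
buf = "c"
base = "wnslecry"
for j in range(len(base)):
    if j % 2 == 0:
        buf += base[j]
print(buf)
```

j=0: add 'w' → 'cw'
j=1: skip
j=2: add 's' → 'cws'
j=3: skip
j=4: add 'e' → 'cwse'
j=5: skip
j=6: add 'r' → 'cwser'
j=7: skip

cwser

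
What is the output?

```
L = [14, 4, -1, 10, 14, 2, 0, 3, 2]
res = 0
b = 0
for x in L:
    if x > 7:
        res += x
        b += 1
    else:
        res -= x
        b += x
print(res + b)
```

x=14: >7, res = 0+14 = 14; b=1
x=4: not >7, res = 14-4 = 10; b=5
x=-1: not >7, res = 10-(-1) = 11; b=4
x=10: >7, res = 11+10 = 21; b=5
x=14: >7, res = 21+14 = 35; b=6
x=2: not >7, res = 35-2 = 33; b=8
x=0: not >7, res = 33-0 = 33; b=8
x=3: not >7, res = 33-3 = 30; b=11
x=2: not >7, res = 30-2 = 28; b=13
res+b = 28+13 = 41

41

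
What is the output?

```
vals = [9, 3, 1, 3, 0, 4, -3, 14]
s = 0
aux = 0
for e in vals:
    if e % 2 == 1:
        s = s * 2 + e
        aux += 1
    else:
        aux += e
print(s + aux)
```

e=9: odd, s = 0*2+9 = 9; aux=1
e=3: odd, s = 9*2+3 = 21; aux=2
e=1: odd, s = 21*2+1 = 43; aux=3
e=3: odd, s = 43*2+3 = 89; aux=4
e=0: not odd; aux=4
e=4: not odd; aux=8
e=-3: odd, s = 89*2+(-3) = 175; aux=9
e=14: not odd; aux=23
s+aux = 175+23 = 198

198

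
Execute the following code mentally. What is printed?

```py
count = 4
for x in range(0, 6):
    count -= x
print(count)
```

x=0: count = 4-0 = 4
x=1: count = 4-1 = 3
x=2: count = 3-2 = 1
x=3: count = 1-3 = -2
x=4: count = (-2)-4 = -6
x=5: count = (-6)-5 = -11

-11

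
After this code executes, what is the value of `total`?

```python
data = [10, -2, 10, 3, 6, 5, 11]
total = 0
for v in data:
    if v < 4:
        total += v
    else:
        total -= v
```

-41

v=10: not <4, total = 0-10 = -10
v=-2: <4, total = (-10)+(-2) = -12
v=10: not <4, total = (-12)-10 = -22
v=3: <4, total = (-22)+3 = -19
v=6: not <4, total = (-19)-6 = -25
v=5: not <4, total = (-25)-5 = -30
v=11: not <4, total = (-30)-11 = -41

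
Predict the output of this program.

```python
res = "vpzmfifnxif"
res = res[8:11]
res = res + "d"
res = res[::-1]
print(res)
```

slice [8:11] → 'xif'
+ 'd' → 'xifd'
reverse → 'dfix'

dfix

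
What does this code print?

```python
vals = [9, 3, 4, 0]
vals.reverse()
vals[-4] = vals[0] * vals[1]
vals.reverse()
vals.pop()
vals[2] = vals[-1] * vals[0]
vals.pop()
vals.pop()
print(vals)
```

[9]

reverse → [0, 4, 3, 9]
vals[-4] = vals[0]*vals[1] = 0*4 = 0 → [0, 4, 3, 9]
reverse → [9, 3, 4, 0]
pop() removes 0 → [9, 3, 4]
vals[2] = vals[-1]*vals[0] = 4*9 = 36 → [9, 3, 36]
pop() removes 36 → [9, 3]
pop() removes 3 → [9]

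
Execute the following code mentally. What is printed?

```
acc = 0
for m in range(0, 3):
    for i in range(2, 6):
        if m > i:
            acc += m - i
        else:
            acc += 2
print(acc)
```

24

m=0,i=2: not 0>2, acc = 0+2 = 2
m=0,i=3: not 0>3, acc = 2+2 = 4
m=0,i=4: not 0>4, acc = 4+2 = 6
m=0,i=5: not 0>5, acc = 6+2 = 8
m=1,i=2: not 1>2, acc = 8+2 = 10
m=1,i=3: not 1>3, acc = 10+2 = 12
m=1,i=4: not 1>4, acc = 12+2 = 14
m=1,i=5: not 1>5, acc = 14+2 = 16
m=2,i=2: not 2>2, acc = 16+2 = 18
m=2,i=3: not 2>3, acc = 18+2 = 20
m=2,i=4: not 2>4, acc = 20+2 = 22
m=2,i=5: not 2>5, acc = 22+2 = 24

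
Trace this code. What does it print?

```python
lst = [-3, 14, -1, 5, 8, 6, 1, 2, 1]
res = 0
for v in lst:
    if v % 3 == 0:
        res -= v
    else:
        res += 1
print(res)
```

v=-3: %3==0, res = 0-(-3) = 3
v=14: not %3==0, res = 3+1 = 4
v=-1: not %3==0, res = 4+1 = 5
v=5: not %3==0, res = 5+1 = 6
v=8: not %3==0, res = 6+1 = 7
v=6: %3==0, res = 7-6 = 1
v=1: not %3==0, res = 1+1 = 2
v=2: not %3==0, res = 2+1 = 3
v=1: not %3==0, res = 3+1 = 4

4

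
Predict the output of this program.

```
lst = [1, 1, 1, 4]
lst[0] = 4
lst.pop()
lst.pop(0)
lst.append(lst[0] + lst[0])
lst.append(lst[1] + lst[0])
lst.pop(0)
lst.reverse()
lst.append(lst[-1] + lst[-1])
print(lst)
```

[2, 2, 1, 2]

lst[0] = 4 → [4, 1, 1, 4]
pop() removes 4 → [4, 1, 1]
pop(0) removes 4 → [1, 1]
append lst[0]+lst[0] = 1+1 = 2 → [1, 1, 2]
append lst[1]+lst[0] = 1+1 = 2 → [1, 1, 2, 2]
pop(0) removes 1 → [1, 2, 2]
reverse → [2, 2, 1]
append lst[-1]+lst[-1] = 1+1 = 2 → [2, 2, 1, 2]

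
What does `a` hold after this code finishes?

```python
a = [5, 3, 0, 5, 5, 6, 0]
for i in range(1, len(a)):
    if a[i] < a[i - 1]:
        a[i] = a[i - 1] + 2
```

i=1: 3<5, a[1] = 5+2 = 7 → [5, 7, 0, 5, 5, 6, 0]
i=2: 0<7, a[2] = 7+2 = 9 → [5, 7, 9, 5, 5, 6, 0]
i=3: 5<9, a[3] = 9+2 = 11 → [5, 7, 9, 11, 5, 6, 0]
i=4: 5<11, a[4] = 11+2 = 13 → [5, 7, 9, 11, 13, 6, 0]
i=5: 6<13, a[5] = 13+2 = 15 → [5, 7, 9, 11, 13, 15, 0]
i=6: 0<15, a[6] = 15+2 = 17 → [5, 7, 9, 11, 13, 15, 17]

[5, 7, 9, 11, 13, 15, 17]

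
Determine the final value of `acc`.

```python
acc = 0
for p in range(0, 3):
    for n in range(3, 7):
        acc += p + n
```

p=0,n=3: acc = 0+3 = 3
p=0,n=4: acc = 3+4 = 7
p=0,n=5: acc = 7+5 = 12
p=0,n=6: acc = 12+6 = 18
p=1,n=3: acc = 18+4 = 22
p=1,n=4: acc = 22+5 = 27
p=1,n=5: acc = 27+6 = 33
p=1,n=6: acc = 33+7 = 40
p=2,n=3: acc = 40+5 = 45
p=2,n=4: acc = 45+6 = 51
p=2,n=5: acc = 51+7 = 58
p=2,n=6: acc = 58+8 = 66

66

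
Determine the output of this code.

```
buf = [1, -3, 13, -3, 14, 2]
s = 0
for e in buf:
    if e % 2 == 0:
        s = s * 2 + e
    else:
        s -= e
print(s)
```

-2

e=1: not even, s = 0-1 = -1
e=-3: not even, s = (-1)-(-3) = 2
e=13: not even, s = 2-13 = -11
e=-3: not even, s = (-11)-(-3) = -8
e=14: even, s = (-8)*2+14 = -2
e=2: even, s = (-2)*2+2 = -2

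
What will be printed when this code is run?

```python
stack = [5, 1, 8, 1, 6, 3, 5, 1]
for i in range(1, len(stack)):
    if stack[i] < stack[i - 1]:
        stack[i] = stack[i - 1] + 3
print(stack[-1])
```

i=1: 1<5, stack[1] = 5+3 = 8 → [5, 8, 8, 1, 6, 3, 5, 1]
i=2: 8>=8, unchanged → [5, 8, 8, 1, 6, 3, 5, 1]
i=3: 1<8, stack[3] = 8+3 = 11 → [5, 8, 8, 11, 6, 3, 5, 1]
i=4: 6<11, stack[4] = 11+3 = 14 → [5, 8, 8, 11, 14, 3, 5, 1]
i=5: 3<14, stack[5] = 14+3 = 17 → [5, 8, 8, 11, 14, 17, 5, 1]
i=6: 5<17, stack[6] = 17+3 = 20 → [5, 8, 8, 11, 14, 17, 20, 1]
i=7: 1<20, stack[7] = 20+3 = 23 → [5, 8, 8, 11, 14, 17, 20, 23]

23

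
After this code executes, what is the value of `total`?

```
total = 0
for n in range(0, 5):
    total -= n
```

n=0: total = 0-0 = 0
n=1: total = 0-1 = -1
n=2: total = (-1)-2 = -3
n=3: total = (-3)-3 = -6
n=4: total = (-6)-4 = -10

-10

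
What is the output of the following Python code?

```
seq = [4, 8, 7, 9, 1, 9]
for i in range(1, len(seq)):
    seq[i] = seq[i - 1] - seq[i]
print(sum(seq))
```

i=1: seq[1] = 4-8 = -4 → [4, -4, 7, 9, 1, 9]
i=2: seq[2] = (-4)-7 = -11 → [4, -4, -11, 9, 1, 9]
i=3: seq[3] = (-11)-9 = -20 → [4, -4, -11, -20, 1, 9]
i=4: seq[4] = (-20)-1 = -21 → [4, -4, -11, -20, -21, 9]
i=5: seq[5] = (-21)-9 = -30 → [4, -4, -11, -20, -21, -30]
sum = -82

-82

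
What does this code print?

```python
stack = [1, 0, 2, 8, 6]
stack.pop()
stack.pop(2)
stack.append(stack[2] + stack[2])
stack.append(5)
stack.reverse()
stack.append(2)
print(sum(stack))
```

32

pop() removes 6 → [1, 0, 2, 8]
pop(2) removes 2 → [1, 0, 8]
append stack[2]+stack[2] = 8+8 = 16 → [1, 0, 8, 16]
append 5 → [1, 0, 8, 16, 5]
reverse → [5, 16, 8, 0, 1]
append 2 → [5, 16, 8, 0, 1, 2]
sum = 32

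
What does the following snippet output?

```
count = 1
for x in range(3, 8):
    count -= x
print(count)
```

-24

x=3: count = 1-3 = -2
x=4: count = (-2)-4 = -6
x=5: count = (-6)-5 = -11
x=6: count = (-11)-6 = -17
x=7: count = (-17)-7 = -24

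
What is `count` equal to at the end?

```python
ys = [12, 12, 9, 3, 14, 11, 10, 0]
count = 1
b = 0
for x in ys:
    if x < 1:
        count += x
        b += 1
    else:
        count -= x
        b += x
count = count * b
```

-5040

x=12: not <1, count = 1-12 = -11; b=12
x=12: not <1, count = (-11)-12 = -23; b=24
x=9: not <1, count = (-23)-9 = -32; b=33
x=3: not <1, count = (-32)-3 = -35; b=36
x=14: not <1, count = (-35)-14 = -49; b=50
x=11: not <1, count = (-49)-11 = -60; b=61
x=10: not <1, count = (-60)-10 = -70; b=71
x=0: <1, count = (-70)+0 = -70; b=72
count*b = (-70)*72 = -5040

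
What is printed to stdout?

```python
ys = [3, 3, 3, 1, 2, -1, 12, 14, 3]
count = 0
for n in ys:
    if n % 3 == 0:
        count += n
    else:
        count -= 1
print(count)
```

n=3: %3==0, count = 0+3 = 3
n=3: %3==0, count = 3+3 = 6
n=3: %3==0, count = 6+3 = 9
n=1: not %3==0, count = 9-1 = 8
n=2: not %3==0, count = 8-1 = 7
n=-1: not %3==0, count = 7-1 = 6
n=12: %3==0, count = 6+12 = 18
n=14: not %3==0, count = 18-1 = 17
n=3: %3==0, count = 17+3 = 20

20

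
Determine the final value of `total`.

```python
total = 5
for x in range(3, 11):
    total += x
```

57

x=3: total = 5+3 = 8
x=4: total = 8+4 = 12
x=5: total = 12+5 = 17
x=6: total = 17+6 = 23
x=7: total = 23+7 = 30
x=8: total = 30+8 = 38
x=9: total = 38+9 = 47
x=10: total = 47+10 = 57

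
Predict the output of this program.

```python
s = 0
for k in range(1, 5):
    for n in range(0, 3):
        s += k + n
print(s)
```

k=1,n=0: s = 0+1 = 1
k=1,n=1: s = 1+2 = 3
k=1,n=2: s = 3+3 = 6
k=2,n=0: s = 6+2 = 8
k=2,n=1: s = 8+3 = 11
k=2,n=2: s = 11+4 = 15
k=3,n=0: s = 15+3 = 18
k=3,n=1: s = 18+4 = 22
k=3,n=2: s = 22+5 = 27
k=4,n=0: s = 27+4 = 31
k=4,n=1: s = 31+5 = 36
k=4,n=2: s = 36+6 = 42

42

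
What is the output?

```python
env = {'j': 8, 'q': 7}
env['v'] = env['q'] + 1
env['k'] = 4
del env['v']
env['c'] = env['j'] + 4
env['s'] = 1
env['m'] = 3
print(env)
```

env['v'] = env['q']+1 = 8 → {'j': 8, 'q': 7, 'v': 8}
env['k'] = 4 → {'j': 8, 'q': 7, 'v': 8, 'k': 4}
del 'v' → {'j': 8, 'q': 7, 'k': 4}
env['c'] = env['j']+4 = 12 → {'j': 8, 'q': 7, 'k': 4, 'c': 12}
env['s'] = 1 → {'j': 8, 'q': 7, 'k': 4, 'c': 12, 's': 1}
env['m'] = 3 → {'j': 8, 'q': 7, 'k': 4, 'c': 12, 's': 1, 'm': 3}

{'j': 8, 'q': 7, 'k': 4, 'c': 12, 's': 1, 'm': 3}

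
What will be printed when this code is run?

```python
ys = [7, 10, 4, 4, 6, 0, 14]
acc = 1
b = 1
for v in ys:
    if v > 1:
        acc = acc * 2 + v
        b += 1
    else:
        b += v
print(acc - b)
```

v=7: >1, acc = 1*2+7 = 9; b=2
v=10: >1, acc = 9*2+10 = 28; b=3
v=4: >1, acc = 28*2+4 = 60; b=4
v=4: >1, acc = 60*2+4 = 124; b=5
v=6: >1, acc = 124*2+6 = 254; b=6
v=0: not >1; b=6
v=14: >1, acc = 254*2+14 = 522; b=7
acc-b = 522-7 = 515

515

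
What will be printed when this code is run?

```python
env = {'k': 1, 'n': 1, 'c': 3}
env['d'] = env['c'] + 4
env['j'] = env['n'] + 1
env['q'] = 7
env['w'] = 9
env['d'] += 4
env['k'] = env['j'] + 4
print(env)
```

{'k': 6, 'n': 1, 'c': 3, 'd': 11, 'j': 2, 'q': 7, 'w': 9}

env['d'] = env['c']+4 = 7 → {'k': 1, 'n': 1, 'c': 3, 'd': 7}
env['j'] = env['n']+1 = 2 → {'k': 1, 'n': 1, 'c': 3, 'd': 7, 'j': 2}
env['q'] = 7 → {'k': 1, 'n': 1, 'c': 3, 'd': 7, 'j': 2, 'q': 7}
env['w'] = 9 → {'k': 1, 'n': 1, 'c': 3, 'd': 7, 'j': 2, 'q': 7, 'w': 9}
env['d'] = 7+4 = 11 → {'k': 1, 'n': 1, 'c': 3, 'd': 11, 'j': 2, 'q': 7, 'w': 9}
env['k'] = env['j']+4 = 6 → {'k': 6, 'n': 1, 'c': 3, 'd': 11, 'j': 2, 'q': 7, 'w': 9}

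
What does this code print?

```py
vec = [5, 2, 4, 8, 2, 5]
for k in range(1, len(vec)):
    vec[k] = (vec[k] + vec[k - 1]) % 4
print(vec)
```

k=1: vec[1] = (2+5)%4 = 3 → [5, 3, 4, 8, 2, 5]
k=2: vec[2] = (4+3)%4 = 3 → [5, 3, 3, 8, 2, 5]
k=3: vec[3] = (8+3)%4 = 3 → [5, 3, 3, 3, 2, 5]
k=4: vec[4] = (2+3)%4 = 1 → [5, 3, 3, 3, 1, 5]
k=5: vec[5] = (5+1)%4 = 2 → [5, 3, 3, 3, 1, 2]

[5, 3, 3, 3, 1, 2]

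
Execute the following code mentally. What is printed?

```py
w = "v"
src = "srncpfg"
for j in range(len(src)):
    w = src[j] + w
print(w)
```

j=0: prepend 's' → 'sv'
j=1: prepend 'r' → 'rsv'
j=2: prepend 'n' → 'nrsv'
j=3: prepend 'c' → 'cnrsv'
j=4: prepend 'p' → 'pcnrsv'
j=5: prepend 'f' → 'fpcnrsv'
j=6: prepend 'g' → 'gfpcnrsv'

gfpcnrsv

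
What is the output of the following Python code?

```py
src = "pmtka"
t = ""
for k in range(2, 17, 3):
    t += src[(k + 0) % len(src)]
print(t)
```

k=2: add src[2]='t' → 't'
k=5: add src[0]='p' → 'tp'
k=8: add src[3]='k' → 'tpk'
k=11: add src[1]='m' → 'tpkm'
k=14: add src[4]='a' → 'tpkma'

tpkma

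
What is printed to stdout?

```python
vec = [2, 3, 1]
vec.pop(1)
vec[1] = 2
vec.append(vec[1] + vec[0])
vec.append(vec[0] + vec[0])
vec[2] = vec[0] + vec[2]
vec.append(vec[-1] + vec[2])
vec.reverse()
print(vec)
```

[10, 4, 6, 2, 2]

pop(1) removes 3 → [2, 1]
vec[1] = 2 → [2, 2]
append vec[1]+vec[0] = 2+2 = 4 → [2, 2, 4]
append vec[0]+vec[0] = 2+2 = 4 → [2, 2, 4, 4]
vec[2] = vec[0]+vec[2] = 2+4 = 6 → [2, 2, 6, 4]
append vec[-1]+vec[2] = 4+6 = 10 → [2, 2, 6, 4, 10]
reverse → [10, 4, 6, 2, 2]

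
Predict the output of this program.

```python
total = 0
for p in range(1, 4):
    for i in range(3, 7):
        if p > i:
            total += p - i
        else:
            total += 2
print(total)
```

24

p=1,i=3: not 1>3, total = 0+2 = 2
p=1,i=4: not 1>4, total = 2+2 = 4
p=1,i=5: not 1>5, total = 4+2 = 6
p=1,i=6: not 1>6, total = 6+2 = 8
p=2,i=3: not 2>3, total = 8+2 = 10
p=2,i=4: not 2>4, total = 10+2 = 12
p=2,i=5: not 2>5, total = 12+2 = 14
p=2,i=6: not 2>6, total = 14+2 = 16
p=3,i=3: not 3>3, total = 16+2 = 18
p=3,i=4: not 3>4, total = 18+2 = 20
p=3,i=5: not 3>5, total = 20+2 = 22
p=3,i=6: not 3>6, total = 22+2 = 24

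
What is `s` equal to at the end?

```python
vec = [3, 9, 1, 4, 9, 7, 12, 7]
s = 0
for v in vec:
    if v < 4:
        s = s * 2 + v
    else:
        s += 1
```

v=3: <4, s = 0*2+3 = 3
v=9: not <4, s = 3+1 = 4
v=1: <4, s = 4*2+1 = 9
v=4: not <4, s = 9+1 = 10
v=9: not <4, s = 10+1 = 11
v=7: not <4, s = 11+1 = 12
v=12: not <4, s = 12+1 = 13
v=7: not <4, s = 13+1 = 14

14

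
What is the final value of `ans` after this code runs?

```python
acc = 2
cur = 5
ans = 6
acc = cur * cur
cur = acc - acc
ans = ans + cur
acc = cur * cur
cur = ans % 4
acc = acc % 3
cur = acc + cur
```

6

acc = 5*5 = 25
cur = 25-25 = 0
ans = 6+0 = 6
acc = 0*0 = 0
cur = 6%4 = 2
acc = 0%3 = 0
cur = 0+2 = 2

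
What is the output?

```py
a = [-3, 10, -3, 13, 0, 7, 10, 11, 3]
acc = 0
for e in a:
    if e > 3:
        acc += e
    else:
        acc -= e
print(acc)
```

e=-3: not >3, acc = 0-(-3) = 3
e=10: >3, acc = 3+10 = 13
e=-3: not >3, acc = 13-(-3) = 16
e=13: >3, acc = 16+13 = 29
e=0: not >3, acc = 29-0 = 29
e=7: >3, acc = 29+7 = 36
e=10: >3, acc = 36+10 = 46
e=11: >3, acc = 46+11 = 57
e=3: not >3, acc = 57-3 = 54

54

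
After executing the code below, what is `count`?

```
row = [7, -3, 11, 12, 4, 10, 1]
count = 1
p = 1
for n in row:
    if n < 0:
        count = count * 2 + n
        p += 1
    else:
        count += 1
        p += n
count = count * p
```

n=7: not <0, count = 1+1 = 2; p=8
n=-3: <0, count = 2*2+(-3) = 1; p=9
n=11: not <0, count = 1+1 = 2; p=20
n=12: not <0, count = 2+1 = 3; p=32
n=4: not <0, count = 3+1 = 4; p=36
n=10: not <0, count = 4+1 = 5; p=46
n=1: not <0, count = 5+1 = 6; p=47
count*p = 6*47 = 282

282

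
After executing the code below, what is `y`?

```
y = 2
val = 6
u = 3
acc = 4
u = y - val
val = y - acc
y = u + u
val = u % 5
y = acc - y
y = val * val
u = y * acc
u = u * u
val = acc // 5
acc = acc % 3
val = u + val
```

u = 2-6 = -4
val = 2-4 = -2
y = (-4)+(-4) = -8
val = (-4)%5 = 1
y = 4-(-8) = 12
y = 1*1 = 1
u = 1*4 = 4
u = 4*4 = 16
val = 4//5 = 0
acc = 4%3 = 1
val = 16+0 = 16

1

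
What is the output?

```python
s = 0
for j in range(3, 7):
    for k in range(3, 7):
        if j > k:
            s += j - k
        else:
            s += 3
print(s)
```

40

j=3,k=3: not 3>3, s = 0+3 = 3
j=3,k=4: not 3>4, s = 3+3 = 6
j=3,k=5: not 3>5, s = 6+3 = 9
j=3,k=6: not 3>6, s = 9+3 = 12
j=4,k=3: 4>3, s = 12+1 = 13
j=4,k=4: not 4>4, s = 13+3 = 16
j=4,k=5: not 4>5, s = 16+3 = 19
j=4,k=6: not 4>6, s = 19+3 = 22
j=5,k=3: 5>3, s = 22+2 = 24
j=5,k=4: 5>4, s = 24+1 = 25
j=5,k=5: not 5>5, s = 25+3 = 28
j=5,k=6: not 5>6, s = 28+3 = 31
j=6,k=3: 6>3, s = 31+3 = 34
j=6,k=4: 6>4, s = 34+2 = 36
j=6,k=5: 6>5, s = 36+1 = 37
j=6,k=6: not 6>6, s = 37+3 = 40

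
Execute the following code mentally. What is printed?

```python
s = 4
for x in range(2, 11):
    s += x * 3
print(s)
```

166

x=2: s = 4+2*3 = 10
x=3: s = 10+3*3 = 19
x=4: s = 19+4*3 = 31
x=5: s = 31+5*3 = 46
x=6: s = 46+6*3 = 64
x=7: s = 64+7*3 = 85
x=8: s = 85+8*3 = 109
x=9: s = 109+9*3 = 136
x=10: s = 136+10*3 = 166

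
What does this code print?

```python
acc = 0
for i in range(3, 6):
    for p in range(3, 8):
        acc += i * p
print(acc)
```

300

i=3,p=3: acc = 0+9 = 9
i=3,p=4: acc = 9+12 = 21
i=3,p=5: acc = 21+15 = 36
i=3,p=6: acc = 36+18 = 54
i=3,p=7: acc = 54+21 = 75
i=4,p=3: acc = 75+12 = 87
i=4,p=4: acc = 87+16 = 103
i=4,p=5: acc = 103+20 = 123
i=4,p=6: acc = 123+24 = 147
i=4,p=7: acc = 147+28 = 175
i=5,p=3: acc = 175+15 = 190
i=5,p=4: acc = 190+20 = 210
i=5,p=5: acc = 210+25 = 235
i=5,p=6: acc = 235+30 = 265
i=5,p=7: acc = 265+35 = 300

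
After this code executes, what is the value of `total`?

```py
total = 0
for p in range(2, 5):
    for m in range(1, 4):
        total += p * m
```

p=2,m=1: total = 0+2 = 2
p=2,m=2: total = 2+4 = 6
p=2,m=3: total = 6+6 = 12
p=3,m=1: total = 12+3 = 15
p=3,m=2: total = 15+6 = 21
p=3,m=3: total = 21+9 = 30
p=4,m=1: total = 30+4 = 34
p=4,m=2: total = 34+8 = 42
p=4,m=3: total = 42+12 = 54

54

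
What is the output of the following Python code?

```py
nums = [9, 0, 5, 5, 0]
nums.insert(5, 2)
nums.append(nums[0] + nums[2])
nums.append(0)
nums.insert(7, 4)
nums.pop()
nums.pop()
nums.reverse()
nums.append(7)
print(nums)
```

[14, 2, 0, 5, 5, 0, 9, 7]

insert 2 at 5 → [9, 0, 5, 5, 0, 2]
append nums[0]+nums[2] = 9+5 = 14 → [9, 0, 5, 5, 0, 2, 14]
append 0 → [9, 0, 5, 5, 0, 2, 14, 0]
insert 4 at 7 → [9, 0, 5, 5, 0, 2, 14, 4, 0]
pop() removes 0 → [9, 0, 5, 5, 0, 2, 14, 4]
pop() removes 4 → [9, 0, 5, 5, 0, 2, 14]
reverse → [14, 2, 0, 5, 5, 0, 9]
append 7 → [14, 2, 0, 5, 5, 0, 9, 7]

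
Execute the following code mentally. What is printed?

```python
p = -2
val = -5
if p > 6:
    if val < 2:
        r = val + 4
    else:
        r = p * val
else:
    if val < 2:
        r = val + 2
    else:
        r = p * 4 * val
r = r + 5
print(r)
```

p=-2, val=-5
p > 6 is False; val < 2 is True
→ r = val + 2 = -3
r = (-3)+5 = 2

2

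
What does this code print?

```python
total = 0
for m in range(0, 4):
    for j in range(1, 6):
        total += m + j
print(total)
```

m=0,j=1: total = 0+1 = 1
m=0,j=2: total = 1+2 = 3
m=0,j=3: total = 3+3 = 6
m=0,j=4: total = 6+4 = 10
m=0,j=5: total = 10+5 = 15
m=1,j=1: total = 15+2 = 17
m=1,j=2: total = 17+3 = 20
m=1,j=3: total = 20+4 = 24
m=1,j=4: total = 24+5 = 29
m=1,j=5: total = 29+6 = 35
m=2,j=1: total = 35+3 = 38
m=2,j=2: total = 38+4 = 42
m=2,j=3: total = 42+5 = 47
m=2,j=4: total = 47+6 = 53
m=2,j=5: total = 53+7 = 60
m=3,j=1: total = 60+4 = 64
m=3,j=2: total = 64+5 = 69
m=3,j=3: total = 69+6 = 75
m=3,j=4: total = 75+7 = 82
m=3,j=5: total = 82+8 = 90

90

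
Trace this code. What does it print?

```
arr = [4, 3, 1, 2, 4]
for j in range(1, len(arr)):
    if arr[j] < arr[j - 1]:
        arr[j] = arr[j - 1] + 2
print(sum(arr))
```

j=1: 3<4, arr[1] = 4+2 = 6 → [4, 6, 1, 2, 4]
j=2: 1<6, arr[2] = 6+2 = 8 → [4, 6, 8, 2, 4]
j=3: 2<8, arr[3] = 8+2 = 10 → [4, 6, 8, 10, 4]
j=4: 4<10, arr[4] = 10+2 = 12 → [4, 6, 8, 10, 12]
sum = 40

40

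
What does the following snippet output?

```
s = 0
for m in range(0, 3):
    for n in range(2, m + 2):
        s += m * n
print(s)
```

m=1,n=2: s = 0+2 = 2
m=2,n=2: s = 2+4 = 6
m=2,n=3: s = 6+6 = 12

12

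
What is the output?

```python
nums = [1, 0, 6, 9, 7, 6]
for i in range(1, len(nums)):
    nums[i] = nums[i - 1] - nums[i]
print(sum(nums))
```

i=1: nums[1] = 1-0 = 1 → [1, 1, 6, 9, 7, 6]
i=2: nums[2] = 1-6 = -5 → [1, 1, -5, 9, 7, 6]
i=3: nums[3] = (-5)-9 = -14 → [1, 1, -5, -14, 7, 6]
i=4: nums[4] = (-14)-7 = -21 → [1, 1, -5, -14, -21, 6]
i=5: nums[5] = (-21)-6 = -27 → [1, 1, -5, -14, -21, -27]
sum = -65

-65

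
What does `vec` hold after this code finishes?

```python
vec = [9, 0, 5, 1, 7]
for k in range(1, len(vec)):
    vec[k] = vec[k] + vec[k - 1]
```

[9, 9, 14, 15, 22]

k=1: vec[1] = 0+9 = 9 → [9, 9, 5, 1, 7]
k=2: vec[2] = 5+9 = 14 → [9, 9, 14, 1, 7]
k=3: vec[3] = 1+14 = 15 → [9, 9, 14, 15, 7]
k=4: vec[4] = 7+15 = 22 → [9, 9, 14, 15, 22]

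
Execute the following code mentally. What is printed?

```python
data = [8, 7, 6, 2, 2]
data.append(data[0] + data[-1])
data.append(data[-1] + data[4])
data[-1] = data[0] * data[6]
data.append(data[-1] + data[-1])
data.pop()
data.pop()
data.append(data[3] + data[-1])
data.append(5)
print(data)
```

append data[0]+data[-1] = 8+2 = 10 → [8, 7, 6, 2, 2, 10]
append data[-1]+data[4] = 10+2 = 12 → [8, 7, 6, 2, 2, 10, 12]
data[-1] = data[0]*data[6] = 8*12 = 96 → [8, 7, 6, 2, 2, 10, 96]
append data[-1]+data[-1] = 96+96 = 192 → [8, 7, 6, 2, 2, 10, 96, 192]
pop() removes 192 → [8, 7, 6, 2, 2, 10, 96]
pop() removes 96 → [8, 7, 6, 2, 2, 10]
append data[3]+data[-1] = 2+10 = 12 → [8, 7, 6, 2, 2, 10, 12]
append 5 → [8, 7, 6, 2, 2, 10, 12, 5]

[8, 7, 6, 2, 2, 10, 12, 5]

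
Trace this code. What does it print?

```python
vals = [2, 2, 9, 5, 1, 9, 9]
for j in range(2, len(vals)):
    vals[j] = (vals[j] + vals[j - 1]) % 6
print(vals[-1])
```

j=2: vals[2] = (9+2)%6 = 5 → [2, 2, 5, 5, 1, 9, 9]
j=3: vals[3] = (5+5)%6 = 4 → [2, 2, 5, 4, 1, 9, 9]
j=4: vals[4] = (1+4)%6 = 5 → [2, 2, 5, 4, 5, 9, 9]
j=5: vals[5] = (9+5)%6 = 2 → [2, 2, 5, 4, 5, 2, 9]
j=6: vals[6] = (9+2)%6 = 5 → [2, 2, 5, 4, 5, 2, 5]

5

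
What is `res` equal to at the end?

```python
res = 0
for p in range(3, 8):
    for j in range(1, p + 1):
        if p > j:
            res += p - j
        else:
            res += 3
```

p=3,j=1: 3>1, res = 0+2 = 2
p=3,j=2: 3>2, res = 2+1 = 3
p=3,j=3: not 3>3, res = 3+3 = 6
p=4,j=1: 4>1, res = 6+3 = 9
p=4,j=2: 4>2, res = 9+2 = 11
p=4,j=3: 4>3, res = 11+1 = 12
p=4,j=4: not 4>4, res = 12+3 = 15
p=5,j=1: 5>1, res = 15+4 = 19
p=5,j=2: 5>2, res = 19+3 = 22
p=5,j=3: 5>3, res = 22+2 = 24
p=5,j=4: 5>4, res = 24+1 = 25
p=5,j=5: not 5>5, res = 25+3 = 28
p=6,j=1: 6>1, res = 28+5 = 33
p=6,j=2: 6>2, res = 33+4 = 37
p=6,j=3: 6>3, res = 37+3 = 40
p=6,j=4: 6>4, res = 40+2 = 42
p=6,j=5: 6>5, res = 42+1 = 43
p=6,j=6: not 6>6, res = 43+3 = 46
p=7,j=1: 7>1, res = 46+6 = 52
p=7,j=2: 7>2, res = 52+5 = 57
p=7,j=3: 7>3, res = 57+4 = 61
p=7,j=4: 7>4, res = 61+3 = 64
p=7,j=5: 7>5, res = 64+2 = 66
p=7,j=6: 7>6, res = 66+1 = 67
p=7,j=7: not 7>7, res = 67+3 = 70

70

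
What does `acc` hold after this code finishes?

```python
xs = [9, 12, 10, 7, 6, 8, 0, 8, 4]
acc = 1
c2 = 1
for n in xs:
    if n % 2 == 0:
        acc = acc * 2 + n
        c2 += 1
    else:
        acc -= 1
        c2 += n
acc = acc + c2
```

n=9: not even, acc = 1-1 = 0; c2=10
n=12: even, acc = 0*2+12 = 12; c2=11
n=10: even, acc = 12*2+10 = 34; c2=12
n=7: not even, acc = 34-1 = 33; c2=19
n=6: even, acc = 33*2+6 = 72; c2=20
n=8: even, acc = 72*2+8 = 152; c2=21
n=0: even, acc = 152*2+0 = 304; c2=22
n=8: even, acc = 304*2+8 = 616; c2=23
n=4: even, acc = 616*2+4 = 1236; c2=24
acc+c2 = 1236+24 = 1260

1260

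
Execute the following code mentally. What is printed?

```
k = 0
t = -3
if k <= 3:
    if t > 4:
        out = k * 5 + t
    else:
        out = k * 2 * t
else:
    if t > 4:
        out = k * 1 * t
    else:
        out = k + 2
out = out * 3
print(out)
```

k=0, t=-3
k <= 3 is True; t > 4 is False
→ out = k * 2 * t = 0
out = 0*3 = 0

0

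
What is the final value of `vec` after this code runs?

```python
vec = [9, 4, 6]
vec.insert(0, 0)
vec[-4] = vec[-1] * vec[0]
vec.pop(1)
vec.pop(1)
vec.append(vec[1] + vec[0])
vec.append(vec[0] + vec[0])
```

insert 0 at 0 → [0, 9, 4, 6]
vec[-4] = vec[-1]*vec[0] = 6*0 = 0 → [0, 9, 4, 6]
pop(1) removes 9 → [0, 4, 6]
pop(1) removes 4 → [0, 6]
append vec[1]+vec[0] = 6+0 = 6 → [0, 6, 6]
append vec[0]+vec[0] = 0+0 = 0 → [0, 6, 6, 0]

[0, 6, 6, 0]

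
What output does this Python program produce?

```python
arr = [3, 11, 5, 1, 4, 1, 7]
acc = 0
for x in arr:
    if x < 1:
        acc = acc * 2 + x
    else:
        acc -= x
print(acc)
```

-32

x=3: not <1, acc = 0-3 = -3
x=11: not <1, acc = (-3)-11 = -14
x=5: not <1, acc = (-14)-5 = -19
x=1: not <1, acc = (-19)-1 = -20
x=4: not <1, acc = (-20)-4 = -24
x=1: not <1, acc = (-24)-1 = -25
x=7: not <1, acc = (-25)-7 = -32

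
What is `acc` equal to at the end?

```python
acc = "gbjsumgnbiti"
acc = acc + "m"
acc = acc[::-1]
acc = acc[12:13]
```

'g'

+ 'm' → 'gbjsumgnbitim'
reverse → 'mitibngmusjbg'
slice [12:13] → 'g'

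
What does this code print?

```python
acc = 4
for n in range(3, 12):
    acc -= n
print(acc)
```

-59

n=3: acc = 4-3 = 1
n=4: acc = 1-4 = -3
n=5: acc = (-3)-5 = -8
n=6: acc = (-8)-6 = -14
n=7: acc = (-14)-7 = -21
n=8: acc = (-21)-8 = -29
n=9: acc = (-29)-9 = -38
n=10: acc = (-38)-10 = -48
n=11: acc = (-48)-11 = -59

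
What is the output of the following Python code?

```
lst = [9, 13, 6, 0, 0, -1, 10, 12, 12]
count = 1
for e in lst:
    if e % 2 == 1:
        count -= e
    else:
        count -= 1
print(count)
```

-26

e=9: odd, count = 1-9 = -8
e=13: odd, count = (-8)-13 = -21
e=6: not odd, count = (-21)-1 = -22
e=0: not odd, count = (-22)-1 = -23
e=0: not odd, count = (-23)-1 = -24
e=-1: odd, count = (-24)-(-1) = -23
e=10: not odd, count = (-23)-1 = -24
e=12: not odd, count = (-24)-1 = -25
e=12: not odd, count = (-25)-1 = -26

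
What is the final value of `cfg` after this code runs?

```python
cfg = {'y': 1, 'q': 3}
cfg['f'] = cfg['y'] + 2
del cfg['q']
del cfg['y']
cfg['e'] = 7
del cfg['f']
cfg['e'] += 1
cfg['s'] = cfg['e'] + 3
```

cfg['f'] = cfg['y']+2 = 3 → {'y': 1, 'q': 3, 'f': 3}
del 'q' → {'y': 1, 'f': 3}
del 'y' → {'f': 3}
cfg['e'] = 7 → {'f': 3, 'e': 7}
del 'f' → {'e': 7}
cfg['e'] = 7+1 = 8 → {'e': 8}
cfg['s'] = cfg['e']+3 = 11 → {'e': 8, 's': 11}

{'e': 8, 's': 11}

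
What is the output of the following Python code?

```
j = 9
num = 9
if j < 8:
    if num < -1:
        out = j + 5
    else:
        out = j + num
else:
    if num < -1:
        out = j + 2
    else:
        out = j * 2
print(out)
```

18

j=9, num=9
j < 8 is False; num < -1 is False
→ out = j * 2 = 18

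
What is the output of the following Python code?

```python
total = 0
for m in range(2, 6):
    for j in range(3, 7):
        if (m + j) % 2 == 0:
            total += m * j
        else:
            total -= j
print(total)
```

88

m=2,j=3: odd sum, total = 0-3 = -3
m=2,j=4: even sum, total = (-3)+8 = 5
m=2,j=5: odd sum, total = 5-5 = 0
m=2,j=6: even sum, total = 0+12 = 12
m=3,j=3: even sum, total = 12+9 = 21
m=3,j=4: odd sum, total = 21-4 = 17
m=3,j=5: even sum, total = 17+15 = 32
m=3,j=6: odd sum, total = 32-6 = 26
m=4,j=3: odd sum, total = 26-3 = 23
m=4,j=4: even sum, total = 23+16 = 39
m=4,j=5: odd sum, total = 39-5 = 34
m=4,j=6: even sum, total = 34+24 = 58
m=5,j=3: even sum, total = 58+15 = 73
m=5,j=4: odd sum, total = 73-4 = 69
m=5,j=5: even sum, total = 69+25 = 94
m=5,j=6: odd sum, total = 94-6 = 88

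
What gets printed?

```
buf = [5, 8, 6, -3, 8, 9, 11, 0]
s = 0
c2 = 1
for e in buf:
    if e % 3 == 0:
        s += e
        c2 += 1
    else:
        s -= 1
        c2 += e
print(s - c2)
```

e=5: not %3==0, s = 0-1 = -1; c2=6
e=8: not %3==0, s = (-1)-1 = -2; c2=14
e=6: %3==0, s = (-2)+6 = 4; c2=15
e=-3: %3==0, s = 4+(-3) = 1; c2=16
e=8: not %3==0, s = 1-1 = 0; c2=24
e=9: %3==0, s = 0+9 = 9; c2=25
e=11: not %3==0, s = 9-1 = 8; c2=36
e=0: %3==0, s = 8+0 = 8; c2=37
s-c2 = 8-37 = -29

-29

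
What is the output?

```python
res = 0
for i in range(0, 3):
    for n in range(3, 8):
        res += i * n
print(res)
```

i=0,n=3: res = 0+0 = 0
i=0,n=4: res = 0+0 = 0
i=0,n=5: res = 0+0 = 0
i=0,n=6: res = 0+0 = 0
i=0,n=7: res = 0+0 = 0
i=1,n=3: res = 0+3 = 3
i=1,n=4: res = 3+4 = 7
i=1,n=5: res = 7+5 = 12
i=1,n=6: res = 12+6 = 18
i=1,n=7: res = 18+7 = 25
i=2,n=3: res = 25+6 = 31
i=2,n=4: res = 31+8 = 39
i=2,n=5: res = 39+10 = 49
i=2,n=6: res = 49+12 = 61
i=2,n=7: res = 61+14 = 75

75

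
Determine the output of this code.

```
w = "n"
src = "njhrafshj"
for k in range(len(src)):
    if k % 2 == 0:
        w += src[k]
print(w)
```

k=0: add 'n' → 'nn'
k=1: skip
k=2: add 'h' → 'nnh'
k=3: skip
k=4: add 'a' → 'nnha'
k=5: skip
k=6: add 's' → 'nnhas'
k=7: skip
k=8: add 'j' → 'nnhasj'

nnhasj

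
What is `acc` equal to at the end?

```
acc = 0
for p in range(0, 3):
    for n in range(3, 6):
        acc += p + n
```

45

p=0,n=3: acc = 0+3 = 3
p=0,n=4: acc = 3+4 = 7
p=0,n=5: acc = 7+5 = 12
p=1,n=3: acc = 12+4 = 16
p=1,n=4: acc = 16+5 = 21
p=1,n=5: acc = 21+6 = 27
p=2,n=3: acc = 27+5 = 32
p=2,n=4: acc = 32+6 = 38
p=2,n=5: acc = 38+7 = 45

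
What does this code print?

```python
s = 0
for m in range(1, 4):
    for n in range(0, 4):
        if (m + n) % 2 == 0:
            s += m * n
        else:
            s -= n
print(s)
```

12

m=1,n=0: odd sum, s = 0-0 = 0
m=1,n=1: even sum, s = 0+1 = 1
m=1,n=2: odd sum, s = 1-2 = -1
m=1,n=3: even sum, s = (-1)+3 = 2
m=2,n=0: even sum, s = 2+0 = 2
m=2,n=1: odd sum, s = 2-1 = 1
m=2,n=2: even sum, s = 1+4 = 5
m=2,n=3: odd sum, s = 5-3 = 2
m=3,n=0: odd sum, s = 2-0 = 2
m=3,n=1: even sum, s = 2+3 = 5
m=3,n=2: odd sum, s = 5-2 = 3
m=3,n=3: even sum, s = 3+9 = 12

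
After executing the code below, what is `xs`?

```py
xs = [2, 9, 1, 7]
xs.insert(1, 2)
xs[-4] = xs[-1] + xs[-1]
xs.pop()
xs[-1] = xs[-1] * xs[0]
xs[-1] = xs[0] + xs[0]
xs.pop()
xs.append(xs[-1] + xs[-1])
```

[2, 14, 9, 18]

insert 2 at 1 → [2, 2, 9, 1, 7]
xs[-4] = xs[-1]+xs[-1] = 7+7 = 14 → [2, 14, 9, 1, 7]
pop() removes 7 → [2, 14, 9, 1]
xs[-1] = xs[-1]*xs[0] = 1*2 = 2 → [2, 14, 9, 2]
xs[-1] = xs[0]+xs[0] = 2+2 = 4 → [2, 14, 9, 4]
pop() removes 4 → [2, 14, 9]
append xs[-1]+xs[-1] = 9+9 = 18 → [2, 14, 9, 18]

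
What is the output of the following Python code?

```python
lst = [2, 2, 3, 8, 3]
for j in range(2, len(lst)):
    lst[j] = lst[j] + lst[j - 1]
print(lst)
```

[2, 2, 5, 13, 16]

j=2: lst[2] = 3+2 = 5 → [2, 2, 5, 8, 3]
j=3: lst[3] = 8+5 = 13 → [2, 2, 5, 13, 3]
j=4: lst[4] = 3+13 = 16 → [2, 2, 5, 13, 16]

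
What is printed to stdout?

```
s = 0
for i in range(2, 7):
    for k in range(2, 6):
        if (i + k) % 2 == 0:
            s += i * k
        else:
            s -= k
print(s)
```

100

i=2,k=2: even sum, s = 0+4 = 4
i=2,k=3: odd sum, s = 4-3 = 1
i=2,k=4: even sum, s = 1+8 = 9
i=2,k=5: odd sum, s = 9-5 = 4
i=3,k=2: odd sum, s = 4-2 = 2
i=3,k=3: even sum, s = 2+9 = 11
i=3,k=4: odd sum, s = 11-4 = 7
i=3,k=5: even sum, s = 7+15 = 22
i=4,k=2: even sum, s = 22+8 = 30
i=4,k=3: odd sum, s = 30-3 = 27
i=4,k=4: even sum, s = 27+16 = 43
i=4,k=5: odd sum, s = 43-5 = 38
i=5,k=2: odd sum, s = 38-2 = 36
i=5,k=3: even sum, s = 36+15 = 51
i=5,k=4: odd sum, s = 51-4 = 47
i=5,k=5: even sum, s = 47+25 = 72
i=6,k=2: even sum, s = 72+12 = 84
i=6,k=3: odd sum, s = 84-3 = 81
i=6,k=4: even sum, s = 81+24 = 105
i=6,k=5: odd sum, s = 105-5 = 100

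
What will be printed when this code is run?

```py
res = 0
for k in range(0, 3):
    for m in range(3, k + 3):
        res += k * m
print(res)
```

k=1,m=3: res = 0+3 = 3
k=2,m=3: res = 3+6 = 9
k=2,m=4: res = 9+8 = 17

17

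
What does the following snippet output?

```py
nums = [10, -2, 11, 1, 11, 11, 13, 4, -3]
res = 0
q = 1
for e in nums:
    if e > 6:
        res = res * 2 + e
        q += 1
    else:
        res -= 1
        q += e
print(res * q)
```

e=10: >6, res = 0*2+10 = 10; q=2
e=-2: not >6, res = 10-1 = 9; q=0
e=11: >6, res = 9*2+11 = 29; q=1
e=1: not >6, res = 29-1 = 28; q=2
e=11: >6, res = 28*2+11 = 67; q=3
e=11: >6, res = 67*2+11 = 145; q=4
e=13: >6, res = 145*2+13 = 303; q=5
e=4: not >6, res = 303-1 = 302; q=9
e=-3: not >6, res = 302-1 = 301; q=6
res*q = 301*6 = 1806

1806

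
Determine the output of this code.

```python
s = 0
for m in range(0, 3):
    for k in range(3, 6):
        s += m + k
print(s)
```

m=0,k=3: s = 0+3 = 3
m=0,k=4: s = 3+4 = 7
m=0,k=5: s = 7+5 = 12
m=1,k=3: s = 12+4 = 16
m=1,k=4: s = 16+5 = 21
m=1,k=5: s = 21+6 = 27
m=2,k=3: s = 27+5 = 32
m=2,k=4: s = 32+6 = 38
m=2,k=5: s = 38+7 = 45

45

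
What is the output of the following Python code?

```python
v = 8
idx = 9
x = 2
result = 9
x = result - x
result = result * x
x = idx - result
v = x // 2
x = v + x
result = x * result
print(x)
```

-81

x = 9-2 = 7
result = 9*7 = 63
x = 9-63 = -54
v = (-54)//2 = -27
x = (-27)+(-54) = -81
result = (-81)*63 = -5103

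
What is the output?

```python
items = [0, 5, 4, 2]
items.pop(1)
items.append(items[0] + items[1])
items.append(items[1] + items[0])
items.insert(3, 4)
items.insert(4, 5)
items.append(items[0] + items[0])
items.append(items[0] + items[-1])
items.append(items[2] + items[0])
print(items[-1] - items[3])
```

pop(1) removes 5 → [0, 4, 2]
append items[0]+items[1] = 0+4 = 4 → [0, 4, 2, 4]
append items[1]+items[0] = 4+0 = 4 → [0, 4, 2, 4, 4]
insert 4 at 3 → [0, 4, 2, 4, 4, 4]
insert 5 at 4 → [0, 4, 2, 4, 5, 4, 4]
append items[0]+items[0] = 0+0 = 0 → [0, 4, 2, 4, 5, 4, 4, 0]
append items[0]+items[-1] = 0+0 = 0 → [0, 4, 2, 4, 5, 4, 4, 0, 0]
append items[2]+items[0] = 2+0 = 2 → [0, 4, 2, 4, 5, 4, 4, 0, 0, 2]
items[-1]-items[3] = 2-4 = -2

-2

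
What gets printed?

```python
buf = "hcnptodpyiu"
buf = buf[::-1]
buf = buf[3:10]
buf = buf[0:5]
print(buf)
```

reverse → 'uiypdotpnch'
slice [3:10] → 'pdotpnc'
slice [0:5] → 'pdotp'

pdotp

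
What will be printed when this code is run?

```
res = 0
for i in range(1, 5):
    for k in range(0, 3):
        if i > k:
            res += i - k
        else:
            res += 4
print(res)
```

31

i=1,k=0: 1>0, res = 0+1 = 1
i=1,k=1: not 1>1, res = 1+4 = 5
i=1,k=2: not 1>2, res = 5+4 = 9
i=2,k=0: 2>0, res = 9+2 = 11
i=2,k=1: 2>1, res = 11+1 = 12
i=2,k=2: not 2>2, res = 12+4 = 16
i=3,k=0: 3>0, res = 16+3 = 19
i=3,k=1: 3>1, res = 19+2 = 21
i=3,k=2: 3>2, res = 21+1 = 22
i=4,k=0: 4>0, res = 22+4 = 26
i=4,k=1: 4>1, res = 26+3 = 29
i=4,k=2: 4>2, res = 29+2 = 31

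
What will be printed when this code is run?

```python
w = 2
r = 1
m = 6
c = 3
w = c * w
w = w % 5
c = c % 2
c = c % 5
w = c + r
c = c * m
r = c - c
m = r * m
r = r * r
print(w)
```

2

w = 3*2 = 6
w = 6%5 = 1
c = 3%2 = 1
c = 1%5 = 1
w = 1+1 = 2
c = 1*6 = 6
r = 6-6 = 0
m = 0*6 = 0
r = 0*0 = 0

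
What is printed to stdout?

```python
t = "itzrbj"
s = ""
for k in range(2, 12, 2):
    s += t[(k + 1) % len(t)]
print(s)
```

k=2: add t[3]='r' → 'r'
k=4: add t[5]='j' → 'rj'
k=6: add t[1]='t' → 'rjt'
k=8: add t[3]='r' → 'rjtr'
k=10: add t[5]='j' → 'rjtrj'

rjtrj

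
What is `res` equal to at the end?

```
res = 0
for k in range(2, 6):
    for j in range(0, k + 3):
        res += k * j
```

k=2,j=0: res = 0+0 = 0
k=2,j=1: res = 0+2 = 2
k=2,j=2: res = 2+4 = 6
k=2,j=3: res = 6+6 = 12
k=2,j=4: res = 12+8 = 20
k=3,j=0: res = 20+0 = 20
k=3,j=1: res = 20+3 = 23
k=3,j=2: res = 23+6 = 29
k=3,j=3: res = 29+9 = 38
k=3,j=4: res = 38+12 = 50
k=3,j=5: res = 50+15 = 65
k=4,j=0: res = 65+0 = 65
k=4,j=1: res = 65+4 = 69
k=4,j=2: res = 69+8 = 77
k=4,j=3: res = 77+12 = 89
k=4,j=4: res = 89+16 = 105
k=4,j=5: res = 105+20 = 125
k=4,j=6: res = 125+24 = 149
k=5,j=0: res = 149+0 = 149
k=5,j=1: res = 149+5 = 154
k=5,j=2: res = 154+10 = 164
k=5,j=3: res = 164+15 = 179
k=5,j=4: res = 179+20 = 199
k=5,j=5: res = 199+25 = 224
k=5,j=6: res = 224+30 = 254
k=5,j=7: res = 254+35 = 289

289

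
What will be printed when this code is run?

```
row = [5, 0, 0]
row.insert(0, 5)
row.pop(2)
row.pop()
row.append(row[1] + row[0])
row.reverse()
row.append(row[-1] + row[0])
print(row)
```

[10, 5, 5, 15]

insert 5 at 0 → [5, 5, 0, 0]
pop(2) removes 0 → [5, 5, 0]
pop() removes 0 → [5, 5]
append row[1]+row[0] = 5+5 = 10 → [5, 5, 10]
reverse → [10, 5, 5]
append row[-1]+row[0] = 5+10 = 15 → [10, 5, 5, 15]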